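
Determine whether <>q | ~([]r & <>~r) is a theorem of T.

Tableau for the negation ~(<>q | ~([]r & <>~r)):
1. ~(<>q | ~([]r & <>~r)), w0
2. ~<>q, w0
3. []r & <>~r, w0
4. []r, w0
5. <>~r, w0
6. ~q, w0
7. r, w0
8. ~r, w1
9. ~q, w1
10. r, w1
Accessibility: w0Rw0, w0Rw1, w1Rw1
Branch closes: r and ~r both at w1.
Every branch of the negation's tableau closes; the branch above is one of them.

Valid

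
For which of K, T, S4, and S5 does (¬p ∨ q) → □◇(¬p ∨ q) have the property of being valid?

S5

S4-tableau for the negation ¬((¬p ∨ q) → □◇(¬p ∨ q)):
1. ¬((¬p ∨ q) → □◇(¬p ∨ q)), u
2. ¬p ∨ q, u
3. ¬□◇(¬p ∨ q), u
4. q, u
5. ¬◇(¬p ∨ q), v
6. ¬(¬p ∨ q), v
7. p, v
8. ¬q, v
Accessibility: uRu, uRv, vRv
Complete open branch: countermodel on an S4-frame, so not valid in S4, nor in K, T (the same frame is also a K-frame and a T-frame).
S5-tableau for the negation ¬((¬p ∨ q) → □◇(¬p ∨ q)):
1. ¬((¬p ∨ q) → □◇(¬p ∨ q)), u
2. ¬p ∨ q, u
3. ¬□◇(¬p ∨ q), u
4. q, u
5. ¬◇(¬p ∨ q), v
6. ¬(¬p ∨ q), u
7. p, u
8. ¬q, u
Accessibility: uRu, uRv, vRu, vRv
Branch closes: q and ¬q both at u.
Every branch closes (one shown): valid in S5.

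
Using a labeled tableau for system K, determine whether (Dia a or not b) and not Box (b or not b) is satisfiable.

1. (Dia a or not b) and not Box (b or not b), w0
2. Dia a or not b, w0   [and-rule on 1]
3. not Box (b or not b), w0   [and-rule on 1]
4. not b, w0   [or-rule on 2 (branches; this branch)]
5. not (b or not b), w1   [neg-Box-rule on 3: fresh world w1, w0Rw1]
6. not b, w1   [neg-or-rule on 5]
7. b, w1   [neg-or-rule on 5]
Accessibility: w0Rw1
Branch closes: b and not b both at w1.
Every branch closes; the branch above is one of them.

Unsatisfiable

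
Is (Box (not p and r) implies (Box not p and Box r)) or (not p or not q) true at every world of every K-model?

Valid

Tableau for the negation not ((Box (not p and r) implies (Box not p and Box r)) or (not p or not q)):
1. not ((Box (not p and r) implies (Box not p and Box r)) or (not p or not q)), u
2. not (Box (not p and r) implies (Box not p and Box r)), u
3. not (not p or not q), u
4. Box (not p and r), u
5. not (Box not p and Box r), u
6. p, u
7. q, u
8. not Box r, u
9. not r, v
10. not p and r, v
11. not p, v
12. r, v
Accessibility: uRv
Branch closes: r and not r both at v.
All branches of the negation close; one closing branch shown above.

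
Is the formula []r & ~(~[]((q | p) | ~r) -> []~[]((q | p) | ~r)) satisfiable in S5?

1. []r & ~(~[]((q | p) | ~r) -> []~[]((q | p) | ~r)), 0
2. []r, 0
3. ~(~[]((q | p) | ~r) -> []~[]((q | p) | ~r)), 0
4. ~[]((q | p) | ~r), 0
5. ~[]~[]((q | p) | ~r), 0
6. r, 0
7. ~((q | p) | ~r), 1
8. ~(q | p), 1
9. r, 1
10. ~q, 1
11. ~p, 1
12. []((q | p) | ~r), 2
13. r, 2
14. (q | p) | ~r, 0
15. (q | p) | ~r, 1
16. (q | p) | ~r, 2
17. q | p, 0
18. q | p, 1
19. q | p, 2
20. p, 0
21. p, 1
Accessibility: 0R0, 0R1, 0R2, 1R0, 1R1, 1R2, 2R0, 2R1, 2R2
Branch closes: p and ~p both at 1.
(One branch shown.) All branches close.

No, unsatisfiable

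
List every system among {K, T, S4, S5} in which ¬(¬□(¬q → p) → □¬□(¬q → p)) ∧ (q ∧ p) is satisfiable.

K, T, S4

S5-tableau for the formula:
1. ¬(¬□(¬q → p) → □¬□(¬q → p)) ∧ (q ∧ p), u
2. ¬(¬□(¬q → p) → □¬□(¬q → p)), u
3. q ∧ p, u
4. ¬□(¬q → p), u
5. ¬□¬□(¬q → p), u
6. q, u
7. p, u
8. ¬(¬q → p), v
9. ¬q, v
10. ¬p, v
11. □(¬q → p), w
12. ¬q → p, u
13. ¬q → p, v
14. ¬q → p, w
15. p, v
Accessibility: uRu, uRv, uRw, vRu, vRv, vRw, wRu, wRv, wRw
Branch closes: p and ¬p both at v.
Every branch closes (one shown): unsatisfiable in S5.
S4-tableau for the formula:
1. ¬(¬□(¬q → p) → □¬□(¬q → p)) ∧ (q ∧ p), u
2. ¬(¬□(¬q → p) → □¬□(¬q → p)), u
3. q ∧ p, u
4. ¬□(¬q → p), u
5. ¬□¬□(¬q → p), u
6. q, u
7. p, u
8. ¬(¬q → p), v
9. ¬q, v
10. ¬p, v
11. □(¬q → p), w
12. ¬q → p, w
13. p, w
Accessibility: uRu, uRv, uRw, vRv, wRw
Complete open branch: satisfiable in S4, hence also in K, T (this S4-model is also a K-model and a T-model).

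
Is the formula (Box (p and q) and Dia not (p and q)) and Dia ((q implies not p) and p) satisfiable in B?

Unsatisfiable

1. (Box (p and q) and Dia not (p and q)) and Dia ((q implies not p) and p), u
2. Box (p and q) and Dia not (p and q), u
3. Dia ((q implies not p) and p), u
4. Box (p and q), u
5. Dia not (p and q), u
6. p and q, u
7. p, u
8. q, u
9. (q implies not p) and p, v
10. q implies not p, v
11. p, v
12. p and q, v
13. q, v
14. not p, v
Accessibility: uRu, uRv, vRu, vRv
Branch closes: p and not p both at v.
Every branch closes; the branch above is one of them.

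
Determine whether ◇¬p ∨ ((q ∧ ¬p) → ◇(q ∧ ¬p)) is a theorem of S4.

Tableau for the negation ¬(◇¬p ∨ ((q ∧ ¬p) → ◇(q ∧ ¬p))):
1. ¬(◇¬p ∨ ((q ∧ ¬p) → ◇(q ∧ ¬p))), 0
2. ¬◇¬p, 0
3. ¬((q ∧ ¬p) → ◇(q ∧ ¬p)), 0
4. q ∧ ¬p, 0
5. ¬◇(q ∧ ¬p), 0
6. q, 0
7. ¬p, 0
8. p, 0
Accessibility: 0R0
Branch closes: p and ¬p both at 0.
All branches of the negation close; one closing branch shown above.

Valid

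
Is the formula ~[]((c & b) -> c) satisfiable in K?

1. ~[]((c & b) -> c), u
2. ~((c & b) -> c), v
3. c & b, v
4. ~c, v
5. c, v
6. b, v
Accessibility: uRv
Branch closes: c and ~c both at v.
(One branch shown.) All branches close.

Unsatisfiable (every branch closes)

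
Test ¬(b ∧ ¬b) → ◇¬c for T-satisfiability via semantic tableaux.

1. ¬(b ∧ ¬b) → ◇¬c, 0
2. ◇¬c, 0
3. ¬c, 1
Accessibility: 0R0, 0R1, 1R1

Yes, satisfiable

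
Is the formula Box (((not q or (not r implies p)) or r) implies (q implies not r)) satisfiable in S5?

Satisfiable (open branch found)

1. Box (((not q or (not r implies p)) or r) implies (q implies not r)), w0
2. ((not q or (not r implies p)) or r) implies (q implies not r), w0
3. q implies not r, w0
4. not r, w0
Accessibility: w0Rw0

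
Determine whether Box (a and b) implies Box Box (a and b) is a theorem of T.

No, not valid

Tableau for the negation not (Box (a and b) implies Box Box (a and b)):
1. not (Box (a and b) implies Box Box (a and b)), u
2. Box (a and b), u   [neg-implies-rule on 1]
3. not Box Box (a and b), u   [neg-implies-rule on 1]
4. a and b, u   [Box-rule on 2 via uRu]
5. a, u   [and-rule on 4]
6. b, u   [and-rule on 4]
7. not Box (a and b), v   [neg-Box-rule on 3: fresh world v, uRv]
8. a and b, v   [Box-rule on 2 via uRv]
9. a, v   [and-rule on 8]
10. b, v   [and-rule on 8]
11. not (a and b), w   [neg-Box-rule on 7: fresh world w, vRw]
12. not b, w   [neg-and-rule on 11 (branches; this branch)]
Accessibility: uRu, uRv, vRv, vRw, wRw
The negation has an open branch (countermodel exists).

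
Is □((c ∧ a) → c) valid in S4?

Valid in S4

Tableau for the negation ¬□((c ∧ a) → c):
1. ¬□((c ∧ a) → c), u
2. ¬((c ∧ a) → c), v
3. c ∧ a, v
4. ¬c, v
5. c, v
6. a, v
Accessibility: uRu, uRv, vRv
Branch closes: c and ¬c both at v.
All branches of the negation close; one closing branch shown above.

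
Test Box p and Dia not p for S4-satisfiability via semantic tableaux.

No, unsatisfiable

1. Box p and Dia not p, u
2. Box p, u   [and-rule on 1]
3. Dia not p, u   [and-rule on 1]
4. p, u   [Box-rule on 2 via uRu]
5. not p, v   [Dia-rule on 3: fresh world v, uRv]
6. p, v   [Box-rule on 2 via uRv]
Accessibility: uRu, uRv, vRv
Branch closes: p and not p both at v.
(One branch shown.) All branches close.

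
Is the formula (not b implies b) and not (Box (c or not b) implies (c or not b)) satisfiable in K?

Satisfiable

1. (not b implies b) and not (Box (c or not b) implies (c or not b)), 0
2. not b implies b, 0   [and-rule on 1]
3. not (Box (c or not b) implies (c or not b)), 0   [and-rule on 1]
4. Box (c or not b), 0   [neg-implies-rule on 3]
5. not (c or not b), 0   [neg-implies-rule on 3]
6. not c, 0   [neg-or-rule on 5]
7. b, 0   [neg-or-rule on 5]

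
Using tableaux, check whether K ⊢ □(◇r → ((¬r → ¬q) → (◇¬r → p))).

Tableau for the negation ¬□(◇r → ((¬r → ¬q) → (◇¬r → p))):
1. ¬□(◇r → ((¬r → ¬q) → (◇¬r → p))), w0
2. ¬(◇r → ((¬r → ¬q) → (◇¬r → p))), w1
3. ◇r, w1
4. ¬((¬r → ¬q) → (◇¬r → p)), w1
5. ¬r → ¬q, w1
6. ¬(◇¬r → p), w1
7. ◇¬r, w1
8. ¬p, w1
9. ¬q, w1
10. r, w2
11. ¬r, w3
Accessibility: w0Rw1, w1Rw2, w1Rw3
The negation has an open branch (countermodel exists).

Invalid (countermodel exists)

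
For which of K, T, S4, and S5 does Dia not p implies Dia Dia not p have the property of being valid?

T-tableau for the negation not (Dia not p implies Dia Dia not p):
1. not (Dia not p implies Dia Dia not p), u
2. Dia not p, u   [neg-implies-rule on 1]
3. not Dia Dia not p, u   [neg-implies-rule on 1]
4. not Dia not p, u   [neg-Dia-rule on 3 via uRu]
5. p, u   [neg-Dia-rule on 4 via uRu]
6. not p, v   [Dia-rule on 2: fresh world v, uRv]
7. not Dia not p, v   [neg-Dia-rule on 3 via uRv]
8. p, v   [neg-Dia-rule on 4 via uRv]
Accessibility: uRu, uRv, vRv
Branch closes: p and not p both at v.
Every branch closes (one shown): valid in T, hence also in S4, S5 (every theorem of T is a theorem of S4 and S5).
K-tableau for the negation not (Dia not p implies Dia Dia not p):
1. not (Dia not p implies Dia Dia not p), u
2. Dia not p, u   [neg-implies-rule on 1]
3. not Dia Dia not p, u   [neg-implies-rule on 1]
4. not p, v   [Dia-rule on 2: fresh world v, uRv]
5. not Dia not p, v   [neg-Dia-rule on 3 via uRv]
Accessibility: uRv
Complete open branch: countermodel on a K-frame, so not valid in K.

T, S4, S5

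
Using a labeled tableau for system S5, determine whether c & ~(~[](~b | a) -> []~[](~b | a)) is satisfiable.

No, unsatisfiable

1. c & ~(~[](~b | a) -> []~[](~b | a)), 0
2. c, 0
3. ~(~[](~b | a) -> []~[](~b | a)), 0
4. ~[](~b | a), 0
5. ~[]~[](~b | a), 0
6. ~(~b | a), 1
7. b, 1
8. ~a, 1
9. [](~b | a), 2
10. ~b | a, 0
11. ~b | a, 1
12. ~b | a, 2
13. a, 0
14. a, 1
Accessibility: 0R0, 0R1, 0R2, 1R0, 1R1, 1R2, 2R0, 2R1, 2R2
Branch closes: a and ~a both at 1.
Every branch closes; the branch above is one of them.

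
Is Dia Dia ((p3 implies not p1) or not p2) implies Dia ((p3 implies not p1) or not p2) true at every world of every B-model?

Not valid

Tableau for the negation not (Dia Dia ((p3 implies not p1) or not p2) implies Dia ((p3 implies not p1) or not p2)):
1. not (Dia Dia ((p3 implies not p1) or not p2) implies Dia ((p3 implies not p1) or not p2)), 0
2. Dia Dia ((p3 implies not p1) or not p2), 0
3. not Dia ((p3 implies not p1) or not p2), 0
4. not ((p3 implies not p1) or not p2), 0
5. not (p3 implies not p1), 0
6. p2, 0
7. p3, 0
8. p1, 0
9. Dia ((p3 implies not p1) or not p2), 1
10. not ((p3 implies not p1) or not p2), 1
11. not (p3 implies not p1), 1
12. p2, 1
13. p3, 1
14. p1, 1
15. (p3 implies not p1) or not p2, 2
16. not p2, 2
Accessibility: 0R0, 0R1, 1R0, 1R1, 1R2, 2R1, 2R2
The negation has an open branch (countermodel exists).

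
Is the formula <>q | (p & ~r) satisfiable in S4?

1. <>q | (p & ~r), u
2. p & ~r, u   [|-rule on 1 (branches; this branch)]
3. p, u   [&-rule on 2]
4. ~r, u   [&-rule on 2]
Accessibility: uRu

Yes, satisfiable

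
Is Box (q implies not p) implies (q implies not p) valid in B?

Valid in B

Tableau for the negation not (Box (q implies not p) implies (q implies not p)):
1. not (Box (q implies not p) implies (q implies not p)), w0
2. Box (q implies not p), w0
3. not (q implies not p), w0
4. q, w0
5. p, w0
6. q implies not p, w0
7. not p, w0
Accessibility: w0Rw0
Branch closes: p and not p both at w0.
All branches of the negation close; one closing branch shown above.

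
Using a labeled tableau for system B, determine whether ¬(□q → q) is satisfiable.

Unsatisfiable (every branch closes)

1. ¬(□q → q), w0
2. □q, w0
3. ¬q, w0
4. q, w0
Accessibility: w0Rw0
Branch closes: q and ¬q both at w0.
All branches of the tableau close; one closing branch shown above.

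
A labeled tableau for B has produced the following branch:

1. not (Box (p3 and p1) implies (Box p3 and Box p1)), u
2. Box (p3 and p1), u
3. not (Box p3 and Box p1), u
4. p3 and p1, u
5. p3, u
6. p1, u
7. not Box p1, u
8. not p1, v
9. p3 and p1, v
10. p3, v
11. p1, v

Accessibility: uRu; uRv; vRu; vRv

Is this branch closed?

Yes, closed

Both p1 and not p1 appear at v.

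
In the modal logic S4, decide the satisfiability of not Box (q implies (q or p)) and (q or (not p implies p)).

Unsatisfiable (every branch closes)

1. not Box (q implies (q or p)) and (q or (not p implies p)), u
2. not Box (q implies (q or p)), u
3. q or (not p implies p), u
4. not p implies p, u
5. p, u
6. not (q implies (q or p)), v
7. q, v
8. not (q or p), v
9. not q, v
10. not p, v
Accessibility: uRu, uRv, vRv
Branch closes: q and not q both at v.
(One branch shown.) All branches close.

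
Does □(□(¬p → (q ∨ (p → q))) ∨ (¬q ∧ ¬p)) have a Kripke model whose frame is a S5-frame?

Yes, satisfiable

1. □(□(¬p → (q ∨ (p → q))) ∨ (¬q ∧ ¬p)), u
2. □(¬p → (q ∨ (p → q))) ∨ (¬q ∧ ¬p), u
3. ¬q ∧ ¬p, u
4. ¬q, u
5. ¬p, u
Accessibility: uRu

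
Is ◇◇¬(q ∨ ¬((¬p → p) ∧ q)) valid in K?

Tableau for the negation ¬◇◇¬(q ∨ ¬((¬p → p) ∧ q)):
1. ¬◇◇¬(q ∨ ¬((¬p → p) ∧ q)), 0
The negation has an open branch (countermodel exists).

No, not valid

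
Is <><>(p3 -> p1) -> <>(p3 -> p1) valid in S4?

Valid

Tableau for the negation ~(<><>(p3 -> p1) -> <>(p3 -> p1)):
1. ~(<><>(p3 -> p1) -> <>(p3 -> p1)), 0
2. <><>(p3 -> p1), 0
3. ~<>(p3 -> p1), 0
4. ~(p3 -> p1), 0
5. p3, 0
6. ~p1, 0
7. <>(p3 -> p1), 1
8. ~(p3 -> p1), 1
9. p3, 1
10. ~p1, 1
11. p3 -> p1, 2
12. ~(p3 -> p1), 2
13. p3, 2
14. ~p1, 2
15. p1, 2
Accessibility: 0R0, 0R1, 0R2, 1R1, 1R2, 2R2
Branch closes: p1 and ~p1 both at 2.
Every branch of the negation's tableau closes; the branch above is one of them.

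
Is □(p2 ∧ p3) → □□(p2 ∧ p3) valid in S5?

Valid

Tableau for the negation ¬(□(p2 ∧ p3) → □□(p2 ∧ p3)):
1. ¬(□(p2 ∧ p3) → □□(p2 ∧ p3)), 0
2. □(p2 ∧ p3), 0
3. ¬□□(p2 ∧ p3), 0
4. p2 ∧ p3, 0
5. p2, 0
6. p3, 0
7. ¬□(p2 ∧ p3), 1
8. p2 ∧ p3, 1
9. p2, 1
10. p3, 1
11. ¬(p2 ∧ p3), 2
12. p2 ∧ p3, 2
13. p2, 2
14. p3, 2
15. ¬p3, 2
Accessibility: 0R0, 0R1, 0R2, 1R0, 1R1, 1R2, 2R0, 2R1, 2R2
Branch closes: p3 and ¬p3 both at 2.
All branches of the negation close; one closing branch shown above.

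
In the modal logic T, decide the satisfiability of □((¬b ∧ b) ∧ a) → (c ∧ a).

Satisfiable (open branch found)

1. □((¬b ∧ b) ∧ a) → (c ∧ a), u
2. c ∧ a, u
3. c, u
4. a, u
Accessibility: uRu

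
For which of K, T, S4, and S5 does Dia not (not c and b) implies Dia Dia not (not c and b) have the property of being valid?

K-tableau for the negation not (Dia not (not c and b) implies Dia Dia not (not c and b)):
1. not (Dia not (not c and b) implies Dia Dia not (not c and b)), 0
2. Dia not (not c and b), 0
3. not Dia Dia not (not c and b), 0
4. not (not c and b), 1
5. not Dia not (not c and b), 1
6. not b, 1
Accessibility: 0R1
Complete open branch: countermodel on a K-frame, so not valid in K.
T-tableau for the negation not (Dia not (not c and b) implies Dia Dia not (not c and b)):
1. not (Dia not (not c and b) implies Dia Dia not (not c and b)), 0
2. Dia not (not c and b), 0
3. not Dia Dia not (not c and b), 0
4. not Dia not (not c and b), 0
5. not c and b, 0
6. not c, 0
7. b, 0
8. not (not c and b), 1
9. not Dia not (not c and b), 1
10. not c and b, 1
11. not c, 1
12. b, 1
13. not b, 1
Accessibility: 0R0, 0R1, 1R1
Branch closes: b and not b both at 1.
Every branch closes (one shown): valid in T, hence also in S4, S5 (every theorem of T is a theorem of S4 and S5).

T, S4, S5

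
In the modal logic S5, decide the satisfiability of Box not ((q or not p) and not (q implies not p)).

Satisfiable

1. Box not ((q or not p) and not (q implies not p)), 0
2. not ((q or not p) and not (q implies not p)), 0
3. q implies not p, 0
4. not p, 0
Accessibility: 0R0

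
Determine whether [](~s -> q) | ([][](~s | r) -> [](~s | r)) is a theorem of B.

Yes, valid

Tableau for the negation ~([](~s -> q) | ([][](~s | r) -> [](~s | r))):
1. ~([](~s -> q) | ([][](~s | r) -> [](~s | r))), u
2. ~[](~s -> q), u
3. ~([][](~s | r) -> [](~s | r)), u
4. [][](~s | r), u
5. ~[](~s | r), u
6. [](~s | r), u
7. ~s | r, u
8. r, u
9. ~(~s -> q), v
10. ~s, v
11. ~q, v
12. [](~s | r), v
13. ~s | r, v
14. r, v
15. ~(~s | r), w
16. s, w
17. ~r, w
18. [](~s | r), w
19. ~s | r, w
20. r, w
Accessibility: uRu, uRv, uRw, vRu, vRv, wRu, wRw
Branch closes: r and ~r both at w.
All branches of the negation close; one closing branch shown above.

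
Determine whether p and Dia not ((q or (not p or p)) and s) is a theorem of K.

No, not valid

Tableau for the negation not (p and Dia not ((q or (not p or p)) and s)):
1. not (p and Dia not ((q or (not p or p)) and s)), 0
2. not Dia not ((q or (not p or p)) and s), 0
The negation has an open branch (countermodel exists).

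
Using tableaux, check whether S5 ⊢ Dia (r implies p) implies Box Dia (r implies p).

Tableau for the negation not (Dia (r implies p) implies Box Dia (r implies p)):
1. not (Dia (r implies p) implies Box Dia (r implies p)), 0
2. Dia (r implies p), 0
3. not Box Dia (r implies p), 0
4. r implies p, 1
5. p, 1
6. not Dia (r implies p), 2
7. not (r implies p), 0
8. r, 0
9. not p, 0
10. not (r implies p), 1
11. r, 1
12. not p, 1
Accessibility: 0R0, 0R1, 0R2, 1R0, 1R1, 1R2, 2R0, 2R1, 2R2
Branch closes: p and not p both at 1.
All branches of the negation close; one closing branch shown above.

Valid in S5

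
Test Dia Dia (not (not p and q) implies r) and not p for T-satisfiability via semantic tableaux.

Satisfiable

1. Dia Dia (not (not p and q) implies r) and not p, w0
2. Dia Dia (not (not p and q) implies r), w0
3. not p, w0
4. Dia (not (not p and q) implies r), w1
5. not (not p and q) implies r, w2
6. r, w2
Accessibility: w0Rw0, w0Rw1, w1Rw1, w1Rw2, w2Rw2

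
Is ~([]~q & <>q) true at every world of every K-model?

Valid in K

Tableau for the negation []~q & <>q:
1. []~q & <>q, w0
2. []~q, w0
3. <>q, w0
4. q, w1
5. ~q, w1
Accessibility: w0Rw1
Branch closes: q and ~q both at w1.
All branches of the negation close; one closing branch shown above.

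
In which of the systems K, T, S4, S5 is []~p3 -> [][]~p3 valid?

S4, S5

T-tableau for the negation ~([]~p3 -> [][]~p3):
1. ~([]~p3 -> [][]~p3), u
2. []~p3, u
3. ~[][]~p3, u
4. ~p3, u
5. ~[]~p3, v
6. ~p3, v
7. p3, w
Accessibility: uRu, uRv, vRv, vRw, wRw
Complete open branch: countermodel on a T-frame, so not valid in T, nor in K (the same frame is also a K-frame).
S4-tableau for the negation ~([]~p3 -> [][]~p3):
1. ~([]~p3 -> [][]~p3), u
2. []~p3, u
3. ~[][]~p3, u
4. ~p3, u
5. ~[]~p3, v
6. ~p3, v
7. p3, w
8. ~p3, w
Accessibility: uRu, uRv, uRw, vRv, vRw, wRw
Branch closes: p3 and ~p3 both at w.
Every branch closes (one shown): valid in S4, hence also in S5 (every theorem of S4 is a theorem of S5).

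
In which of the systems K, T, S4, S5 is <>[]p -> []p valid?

S5-tableau for the negation ~(<>[]p -> []p):
1. ~(<>[]p -> []p), u
2. <>[]p, u
3. ~[]p, u
4. []p, v
5. p, u
6. p, v
7. ~p, w
8. p, w
Accessibility: uRu, uRv, uRw, vRu, vRv, vRw, wRu, wRv, wRw
Branch closes: p and ~p both at w.
Every branch closes (one shown): valid in S5.
S4-tableau for the negation ~(<>[]p -> []p):
1. ~(<>[]p -> []p), u
2. <>[]p, u
3. ~[]p, u
4. []p, v
5. p, v
6. ~p, w
Accessibility: uRu, uRv, uRw, vRv, wRw
Complete open branch: countermodel on an S4-frame, so not valid in S4, nor in K, T (the same frame is also a K-frame and a T-frame).

S5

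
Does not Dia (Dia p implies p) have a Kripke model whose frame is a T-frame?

Unsatisfiable (every branch closes)

1. not Dia (Dia p implies p), u
2. not (Dia p implies p), u
3. Dia p, u
4. not p, u
5. p, v
6. not (Dia p implies p), v
7. Dia p, v
8. not p, v
Accessibility: uRu, uRv, vRv
Branch closes: p and not p both at v.
(One branch shown.) All branches close.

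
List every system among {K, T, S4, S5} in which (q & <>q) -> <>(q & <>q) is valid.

T-tableau for the negation ~((q & <>q) -> <>(q & <>q)):
1. ~((q & <>q) -> <>(q & <>q)), 0
2. q & <>q, 0   [~->-rule on 1]
3. ~<>(q & <>q), 0   [~->-rule on 1]
4. q, 0   [&-rule on 2]
5. <>q, 0   [&-rule on 2]
6. ~(q & <>q), 0   [~<>-rule on 3 via 0R0]
7. ~<>q, 0   [~&-rule on 6 (branches; this branch)]
8. ~q, 0   [~<>-rule on 7 via 0R0]
Accessibility: 0R0
Branch closes: q and ~q both at 0.
Every branch closes (one shown): valid in T, hence also in S4, S5 (every theorem of T is a theorem of S4 and S5).
K-tableau for the negation ~((q & <>q) -> <>(q & <>q)):
1. ~((q & <>q) -> <>(q & <>q)), 0
2. q & <>q, 0   [~->-rule on 1]
3. ~<>(q & <>q), 0   [~->-rule on 1]
4. q, 0   [&-rule on 2]
5. <>q, 0   [&-rule on 2]
6. q, 1   [<>-rule on 5: fresh world 1, 0R1]
7. ~(q & <>q), 1   [~<>-rule on 3 via 0R1]
8. ~<>q, 1   [~&-rule on 7 (branches; this branch)]
Accessibility: 0R1
Complete open branch: countermodel on a K-frame, so not valid in K.

T, S4, S5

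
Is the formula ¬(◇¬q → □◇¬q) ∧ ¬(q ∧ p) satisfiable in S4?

Satisfiable

1. ¬(◇¬q → □◇¬q) ∧ ¬(q ∧ p), w0
2. ¬(◇¬q → □◇¬q), w0   [∧-rule on 1]
3. ¬(q ∧ p), w0   [∧-rule on 1]
4. ◇¬q, w0   [¬→-rule on 2]
5. ¬□◇¬q, w0   [¬→-rule on 2]
6. ¬p, w0   [¬∧-rule on 3 (branches; this branch)]
7. ¬q, w1   [◇-rule on 4: fresh world w1, w0Rw1]
8. ¬◇¬q, w2   [¬□-rule on 5: fresh world w2, w0Rw2]
9. q, w2   [¬◇-rule on 8 via w2Rw2]
Accessibility: w0Rw0, w0Rw1, w0Rw2, w1Rw1, w2Rw2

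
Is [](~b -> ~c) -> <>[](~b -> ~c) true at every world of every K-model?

No, not valid

Tableau for the negation ~([](~b -> ~c) -> <>[](~b -> ~c)):
1. ~([](~b -> ~c) -> <>[](~b -> ~c)), u
2. [](~b -> ~c), u
3. ~<>[](~b -> ~c), u
The negation has an open branch (countermodel exists).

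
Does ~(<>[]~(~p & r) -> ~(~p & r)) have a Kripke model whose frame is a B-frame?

No, unsatisfiable

1. ~(<>[]~(~p & r) -> ~(~p & r)), 0
2. <>[]~(~p & r), 0
3. ~p & r, 0
4. ~p, 0
5. r, 0
6. []~(~p & r), 1
7. ~(~p & r), 0
8. ~(~p & r), 1
9. ~r, 0
Accessibility: 0R0, 0R1, 1R0, 1R1
Branch closes: r and ~r both at 0.
All branches of the tableau close; one closing branch shown above.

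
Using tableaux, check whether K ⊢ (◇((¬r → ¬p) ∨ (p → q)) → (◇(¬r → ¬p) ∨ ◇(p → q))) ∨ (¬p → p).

Valid in K

Tableau for the negation ¬((◇((¬r → ¬p) ∨ (p → q)) → (◇(¬r → ¬p) ∨ ◇(p → q))) ∨ (¬p → p)):
1. ¬((◇((¬r → ¬p) ∨ (p → q)) → (◇(¬r → ¬p) ∨ ◇(p → q))) ∨ (¬p → p)), u
2. ¬(◇((¬r → ¬p) ∨ (p → q)) → (◇(¬r → ¬p) ∨ ◇(p → q))), u   [¬∨-rule on 1]
3. ¬(¬p → p), u   [¬∨-rule on 1]
4. ◇((¬r → ¬p) ∨ (p → q)), u   [¬→-rule on 2]
5. ¬(◇(¬r → ¬p) ∨ ◇(p → q)), u   [¬→-rule on 2]
6. ¬p, u   [¬→-rule on 3]
7. ¬◇(¬r → ¬p), u   [¬∨-rule on 5]
8. ¬◇(p → q), u   [¬∨-rule on 5]
9. (¬r → ¬p) ∨ (p → q), v   [◇-rule on 4: fresh world v, uRv]
10. ¬(¬r → ¬p), v   [¬◇-rule on 7 via uRv]
11. ¬r, v   [¬→-rule on 10]
12. p, v   [¬→-rule on 10]
13. ¬(p → q), v   [¬◇-rule on 8 via uRv]
14. ¬q, v   [¬→-rule on 13]
15. p → q, v   [∨-rule on 9 (branches; this branch)]
16. q, v   [→-rule on 15 (branches; this branch)]
Accessibility: uRv
Branch closes: q and ¬q both at v.
All branches of the negation close; one closing branch shown above.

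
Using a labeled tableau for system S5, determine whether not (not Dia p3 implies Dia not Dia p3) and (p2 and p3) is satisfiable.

Unsatisfiable (every branch closes)

1. not (not Dia p3 implies Dia not Dia p3) and (p2 and p3), w0
2. not (not Dia p3 implies Dia not Dia p3), w0
3. p2 and p3, w0
4. not Dia p3, w0
5. not Dia not Dia p3, w0
6. p2, w0
7. p3, w0
8. not p3, w0
Accessibility: w0Rw0
Branch closes: p3 and not p3 both at w0.
(One branch shown.) All branches close.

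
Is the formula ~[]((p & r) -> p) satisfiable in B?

1. ~[]((p & r) -> p), u
2. ~((p & r) -> p), v
3. p & r, v
4. ~p, v
5. p, v
6. r, v
Accessibility: uRu, uRv, vRu, vRv
Branch closes: p and ~p both at v.
Every branch closes; the branch above is one of them.

Unsatisfiable (every branch closes)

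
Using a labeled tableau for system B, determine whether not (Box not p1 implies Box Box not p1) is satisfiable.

Yes, satisfiable

1. not (Box not p1 implies Box Box not p1), w0
2. Box not p1, w0
3. not Box Box not p1, w0
4. not p1, w0
5. not Box not p1, w1
6. not p1, w1
7. p1, w2
Accessibility: w0Rw0, w0Rw1, w1Rw0, w1Rw1, w1Rw2, w2Rw1, w2Rw2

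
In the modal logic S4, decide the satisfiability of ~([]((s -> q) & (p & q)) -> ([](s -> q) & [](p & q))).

1. ~([]((s -> q) & (p & q)) -> ([](s -> q) & [](p & q))), w0
2. []((s -> q) & (p & q)), w0
3. ~([](s -> q) & [](p & q)), w0
4. (s -> q) & (p & q), w0
5. s -> q, w0
6. p & q, w0
7. p, w0
8. q, w0
9. ~[](p & q), w0
10. ~(p & q), w1
11. (s -> q) & (p & q), w1
12. s -> q, w1
13. p & q, w1
14. p, w1
15. q, w1
16. ~q, w1
Accessibility: w0Rw0, w0Rw1, w1Rw1
Branch closes: q and ~q both at w1.
(One branch shown.) All branches close.

Unsatisfiable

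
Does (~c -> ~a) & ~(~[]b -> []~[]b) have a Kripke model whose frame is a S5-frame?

No, unsatisfiable

1. (~c -> ~a) & ~(~[]b -> []~[]b), w0
2. ~c -> ~a, w0
3. ~(~[]b -> []~[]b), w0
4. ~[]b, w0
5. ~[]~[]b, w0
6. ~a, w0
7. ~b, w1
8. []b, w2
9. b, w0
10. b, w1
Accessibility: w0Rw0, w0Rw1, w0Rw2, w1Rw0, w1Rw1, w1Rw2, w2Rw0, w2Rw1, w2Rw2
Branch closes: b and ~b both at w1.
All branches of the tableau close; one closing branch shown above.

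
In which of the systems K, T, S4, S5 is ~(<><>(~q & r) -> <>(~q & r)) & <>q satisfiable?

S4-tableau for the formula:
1. ~(<><>(~q & r) -> <>(~q & r)) & <>q, 0
2. ~(<><>(~q & r) -> <>(~q & r)), 0   [&-rule on 1]
3. <>q, 0   [&-rule on 1]
4. <><>(~q & r), 0   [~->-rule on 2]
5. ~<>(~q & r), 0   [~->-rule on 2]
6. ~(~q & r), 0   [~<>-rule on 5 via 0R0]
7. ~r, 0   [~&-rule on 6 (branches; this branch)]
8. q, 1   [<>-rule on 3: fresh world 1, 0R1]
9. ~(~q & r), 1   [~<>-rule on 5 via 0R1]
10. ~r, 1   [~&-rule on 9 (branches; this branch)]
11. <>(~q & r), 2   [<>-rule on 4: fresh world 2, 0R2]
12. ~(~q & r), 2   [~<>-rule on 5 via 0R2]
13. ~r, 2   [~&-rule on 12 (branches; this branch)]
14. ~q & r, 3   [<>-rule on 11: fresh world 3, 2R3]
15. ~q, 3   [&-rule on 14]
16. r, 3   [&-rule on 14]
17. ~(~q & r), 3   [~<>-rule on 5 via 0R3]
18. ~r, 3   [~&-rule on 17 (branches; this branch)]
Accessibility: 0R0, 0R1, 0R2, 0R3, 1R1, 2R2, 2R3, 3R3
Branch closes: r and ~r both at 3.
Every branch closes (one shown): unsatisfiable in S4, hence also in S5 (every S5-frame is an S4-frame).
T-tableau for the formula:
1. ~(<><>(~q & r) -> <>(~q & r)) & <>q, 0
2. ~(<><>(~q & r) -> <>(~q & r)), 0   [&-rule on 1]
3. <>q, 0   [&-rule on 1]
4. <><>(~q & r), 0   [~->-rule on 2]
5. ~<>(~q & r), 0   [~->-rule on 2]
6. ~(~q & r), 0   [~<>-rule on 5 via 0R0]
7. ~r, 0   [~&-rule on 6 (branches; this branch)]
8. q, 1   [<>-rule on 3: fresh world 1, 0R1]
9. ~(~q & r), 1   [~<>-rule on 5 via 0R1]
10. ~r, 1   [~&-rule on 9 (branches; this branch)]
11. <>(~q & r), 2   [<>-rule on 4: fresh world 2, 0R2]
12. ~(~q & r), 2   [~<>-rule on 5 via 0R2]
13. ~r, 2   [~&-rule on 12 (branches; this branch)]
14. ~q & r, 3   [<>-rule on 11: fresh world 3, 2R3]
15. ~q, 3   [&-rule on 14]
16. r, 3   [&-rule on 14]
Accessibility: 0R0, 0R1, 0R2, 1R1, 2R2, 2R3, 3R3
Complete open branch: satisfiable in T, hence also in K (this T-model is also a K-model).

K, T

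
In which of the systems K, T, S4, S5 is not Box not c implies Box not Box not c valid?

S5-tableau for the negation not (not Box not c implies Box not Box not c):
1. not (not Box not c implies Box not Box not c), u
2. not Box not c, u
3. not Box not Box not c, u
4. c, v
5. Box not c, w
6. not c, u
7. not c, v
Accessibility: uRu, uRv, uRw, vRu, vRv, vRw, wRu, wRv, wRw
Branch closes: c and not c both at v.
Every branch closes (one shown): valid in S5.
S4-tableau for the negation not (not Box not c implies Box not Box not c):
1. not (not Box not c implies Box not Box not c), u
2. not Box not c, u
3. not Box not Box not c, u
4. c, v
5. Box not c, w
6. not c, w
Accessibility: uRu, uRv, uRw, vRv, wRw
Complete open branch: countermodel on an S4-frame, so not valid in S4, nor in K, T (the same frame is also a K-frame and a T-frame).

S5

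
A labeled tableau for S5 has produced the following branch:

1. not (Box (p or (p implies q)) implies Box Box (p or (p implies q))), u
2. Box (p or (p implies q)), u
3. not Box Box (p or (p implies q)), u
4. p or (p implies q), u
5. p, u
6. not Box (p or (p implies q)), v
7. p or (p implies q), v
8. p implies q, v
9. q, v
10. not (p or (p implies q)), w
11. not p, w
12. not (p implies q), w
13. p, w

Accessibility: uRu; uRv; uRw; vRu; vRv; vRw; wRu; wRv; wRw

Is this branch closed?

Closed

Both p and not p appear at w.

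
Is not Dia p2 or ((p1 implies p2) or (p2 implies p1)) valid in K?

Tableau for the negation not (not Dia p2 or ((p1 implies p2) or (p2 implies p1))):
1. not (not Dia p2 or ((p1 implies p2) or (p2 implies p1))), 0
2. Dia p2, 0
3. not ((p1 implies p2) or (p2 implies p1)), 0
4. not (p1 implies p2), 0
5. not (p2 implies p1), 0
6. p1, 0
7. not p2, 0
8. p2, 0
9. not p1, 0
Branch closes: p2 and not p2 both at 0.
All branches of the negation close; one closing branch shown above.

Valid in K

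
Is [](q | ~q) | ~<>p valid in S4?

Yes, valid

Tableau for the negation ~([](q | ~q) | ~<>p):
1. ~([](q | ~q) | ~<>p), u
2. ~[](q | ~q), u
3. <>p, u
4. ~(q | ~q), v
5. ~q, v
6. q, v
Accessibility: uRu, uRv, vRv
Branch closes: q and ~q both at v.
All branches of the negation close; one closing branch shown above.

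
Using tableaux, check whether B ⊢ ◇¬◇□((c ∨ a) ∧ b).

Tableau for the negation ¬◇¬◇□((c ∨ a) ∧ b):
1. ¬◇¬◇□((c ∨ a) ∧ b), 0
2. ◇□((c ∨ a) ∧ b), 0   [¬◇-rule on 1 via 0R0]
3. □((c ∨ a) ∧ b), 1   [◇-rule on 2: fresh world 1, 0R1]
4. ◇□((c ∨ a) ∧ b), 1   [¬◇-rule on 1 via 0R1]
5. (c ∨ a) ∧ b, 0   [□-rule on 3 via 1R0]
6. c ∨ a, 0   [∧-rule on 5]
7. b, 0   [∧-rule on 5]
8. (c ∨ a) ∧ b, 1   [□-rule on 3 via 1R1]
9. c ∨ a, 1   [∧-rule on 8]
10. b, 1   [∧-rule on 8]
11. a, 0   [∨-rule on 6 (branches; this branch)]
12. a, 1   [∨-rule on 9 (branches; this branch)]
13. □((c ∨ a) ∧ b), 2   [◇-rule on 4: fresh world 2, 1R2]
14. (c ∨ a) ∧ b, 2   [□-rule on 3 via 1R2]
15. c ∨ a, 2   [∧-rule on 14]
16. b, 2   [∧-rule on 14]
17. a, 2   [∨-rule on 15 (branches; this branch)]
Accessibility: 0R0, 0R1, 1R0, 1R1, 1R2, 2R1, 2R2
The negation has an open branch (countermodel exists).

No, not valid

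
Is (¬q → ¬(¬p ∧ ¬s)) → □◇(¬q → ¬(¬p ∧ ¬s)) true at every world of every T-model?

Invalid (countermodel exists)

Tableau for the negation ¬((¬q → ¬(¬p ∧ ¬s)) → □◇(¬q → ¬(¬p ∧ ¬s))):
1. ¬((¬q → ¬(¬p ∧ ¬s)) → □◇(¬q → ¬(¬p ∧ ¬s))), w0
2. ¬q → ¬(¬p ∧ ¬s), w0
3. ¬□◇(¬q → ¬(¬p ∧ ¬s)), w0
4. ¬(¬p ∧ ¬s), w0
5. s, w0
6. ¬◇(¬q → ¬(¬p ∧ ¬s)), w1
7. ¬(¬q → ¬(¬p ∧ ¬s)), w1
8. ¬q, w1
9. ¬p ∧ ¬s, w1
10. ¬p, w1
11. ¬s, w1
Accessibility: w0Rw0, w0Rw1, w1Rw1
The negation has an open branch (countermodel exists).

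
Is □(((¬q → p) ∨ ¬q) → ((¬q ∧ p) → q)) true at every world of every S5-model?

Tableau for the negation ¬□(((¬q → p) ∨ ¬q) → ((¬q ∧ p) → q)):
1. ¬□(((¬q → p) ∨ ¬q) → ((¬q ∧ p) → q)), u
2. ¬(((¬q → p) ∨ ¬q) → ((¬q ∧ p) → q)), v
3. (¬q → p) ∨ ¬q, v
4. ¬((¬q ∧ p) → q), v
5. ¬q ∧ p, v
6. ¬q, v
7. p, v
Accessibility: uRu, uRv, vRu, vRv
The negation has an open branch (countermodel exists).

Invalid (countermodel exists)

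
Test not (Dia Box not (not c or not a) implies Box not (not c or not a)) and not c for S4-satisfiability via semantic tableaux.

1. not (Dia Box not (not c or not a) implies Box not (not c or not a)) and not c, 0
2. not (Dia Box not (not c or not a) implies Box not (not c or not a)), 0   [and-rule on 1]
3. not c, 0   [and-rule on 1]
4. Dia Box not (not c or not a), 0   [neg-implies-rule on 2]
5. not Box not (not c or not a), 0   [neg-implies-rule on 2]
6. Box not (not c or not a), 1   [Dia-rule on 4: fresh world 1, 0R1]
7. not (not c or not a), 1   [Box-rule on 6 via 1R1]
8. c, 1   [neg-or-rule on 7]
9. a, 1   [neg-or-rule on 7]
10. not c or not a, 2   [neg-Box-rule on 5: fresh world 2, 0R2]
11. not a, 2   [or-rule on 10 (branches; this branch)]
Accessibility: 0R0, 0R1, 0R2, 1R1, 2R2

Yes, satisfiable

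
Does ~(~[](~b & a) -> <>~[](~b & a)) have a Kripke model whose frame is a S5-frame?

Unsatisfiable

1. ~(~[](~b & a) -> <>~[](~b & a)), 0
2. ~[](~b & a), 0   [~->-rule on 1]
3. ~<>~[](~b & a), 0   [~->-rule on 1]
4. [](~b & a), 0   [~<>-rule on 3 via 0R0]
5. ~b & a, 0   [[]-rule on 4 via 0R0]
6. ~b, 0   [&-rule on 5]
7. a, 0   [&-rule on 5]
8. ~(~b & a), 1   [~[]-rule on 2: fresh world 1, 0R1]
9. [](~b & a), 1   [~<>-rule on 3 via 0R1]
10. ~b & a, 1   [[]-rule on 4 via 0R1]
11. ~b, 1   [&-rule on 10]
12. a, 1   [&-rule on 10]
13. ~a, 1   [~&-rule on 8 (branches; this branch)]
Accessibility: 0R0, 0R1, 1R0, 1R1
Branch closes: a and ~a both at 1.
(One branch shown.) All branches close.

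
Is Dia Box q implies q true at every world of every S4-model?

Tableau for the negation not (Dia Box q implies q):
1. not (Dia Box q implies q), u
2. Dia Box q, u   [neg-implies-rule on 1]
3. not q, u   [neg-implies-rule on 1]
4. Box q, v   [Dia-rule on 2: fresh world v, uRv]
5. q, v   [Box-rule on 4 via vRv]
Accessibility: uRu, uRv, vRv
The negation has an open branch (countermodel exists).

No, not valid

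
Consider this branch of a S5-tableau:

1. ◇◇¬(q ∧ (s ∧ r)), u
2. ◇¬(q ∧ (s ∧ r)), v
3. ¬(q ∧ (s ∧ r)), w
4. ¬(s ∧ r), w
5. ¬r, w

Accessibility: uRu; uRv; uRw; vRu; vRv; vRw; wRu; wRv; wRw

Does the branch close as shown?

Open

No atom appears with both signs at the same world.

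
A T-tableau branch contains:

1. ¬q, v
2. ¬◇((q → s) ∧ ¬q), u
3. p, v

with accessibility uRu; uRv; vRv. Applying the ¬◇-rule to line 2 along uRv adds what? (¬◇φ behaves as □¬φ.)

¬◇φ behaves as □¬φ: propagate the negated body to each accessible world.

¬((q → s) ∧ ¬q), v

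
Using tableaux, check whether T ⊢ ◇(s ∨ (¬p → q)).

Tableau for the negation ¬◇(s ∨ (¬p → q)):
1. ¬◇(s ∨ (¬p → q)), w0
2. ¬(s ∨ (¬p → q)), w0   [¬◇-rule on 1 via w0Rw0]
3. ¬s, w0   [¬∨-rule on 2]
4. ¬(¬p → q), w0   [¬∨-rule on 2]
5. ¬p, w0   [¬→-rule on 4]
6. ¬q, w0   [¬→-rule on 4]
Accessibility: w0Rw0
The negation has an open branch (countermodel exists).

Not valid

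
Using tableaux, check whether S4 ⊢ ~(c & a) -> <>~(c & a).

Tableau for the negation ~(~(c & a) -> <>~(c & a)):
1. ~(~(c & a) -> <>~(c & a)), w0
2. ~(c & a), w0
3. ~<>~(c & a), w0
4. c & a, w0
5. c, w0
6. a, w0
7. ~a, w0
Accessibility: w0Rw0
Branch closes: a and ~a both at w0.
Every branch of the negation's tableau closes; the branch above is one of them.

Yes, valid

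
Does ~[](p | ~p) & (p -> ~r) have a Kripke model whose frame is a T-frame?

Unsatisfiable

1. ~[](p | ~p) & (p -> ~r), u
2. ~[](p | ~p), u
3. p -> ~r, u
4. ~r, u
5. ~(p | ~p), v
6. ~p, v
7. p, v
Accessibility: uRu, uRv, vRv
Branch closes: p and ~p both at v.
All branches of the tableau close; one closing branch shown above.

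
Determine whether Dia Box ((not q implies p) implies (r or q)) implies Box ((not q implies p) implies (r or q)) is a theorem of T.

Invalid (countermodel exists)

Tableau for the negation not (Dia Box ((not q implies p) implies (r or q)) implies Box ((not q implies p) implies (r or q))):
1. not (Dia Box ((not q implies p) implies (r or q)) implies Box ((not q implies p) implies (r or q))), w0
2. Dia Box ((not q implies p) implies (r or q)), w0
3. not Box ((not q implies p) implies (r or q)), w0
4. Box ((not q implies p) implies (r or q)), w1
5. (not q implies p) implies (r or q), w1
6. r or q, w1
7. q, w1
8. not ((not q implies p) implies (r or q)), w2
9. not q implies p, w2
10. not (r or q), w2
11. not r, w2
12. not q, w2
13. p, w2
Accessibility: w0Rw0, w0Rw1, w0Rw2, w1Rw1, w2Rw2
The negation has an open branch (countermodel exists).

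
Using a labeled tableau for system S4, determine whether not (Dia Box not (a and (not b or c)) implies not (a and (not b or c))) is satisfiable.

1. not (Dia Box not (a and (not b or c)) implies not (a and (not b or c))), 0
2. Dia Box not (a and (not b or c)), 0
3. a and (not b or c), 0
4. a, 0
5. not b or c, 0
6. c, 0
7. Box not (a and (not b or c)), 1
8. not (a and (not b or c)), 1
9. not (not b or c), 1
10. b, 1
11. not c, 1
Accessibility: 0R0, 0R1, 1R1

Yes, satisfiable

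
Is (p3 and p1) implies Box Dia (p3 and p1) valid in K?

Tableau for the negation not ((p3 and p1) implies Box Dia (p3 and p1)):
1. not ((p3 and p1) implies Box Dia (p3 and p1)), w0
2. p3 and p1, w0
3. not Box Dia (p3 and p1), w0
4. p3, w0
5. p1, w0
6. not Dia (p3 and p1), w1
Accessibility: w0Rw1
The negation has an open branch (countermodel exists).

Not valid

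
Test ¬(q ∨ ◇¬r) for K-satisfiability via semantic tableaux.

1. ¬(q ∨ ◇¬r), w0
2. ¬q, w0   [¬∨-rule on 1]
3. ¬◇¬r, w0   [¬∨-rule on 1]

Satisfiable (open branch found)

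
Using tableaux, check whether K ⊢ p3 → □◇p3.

Invalid (countermodel exists)

Tableau for the negation ¬(p3 → □◇p3):
1. ¬(p3 → □◇p3), 0
2. p3, 0
3. ¬□◇p3, 0
4. ¬◇p3, 1
Accessibility: 0R1
The negation has an open branch (countermodel exists).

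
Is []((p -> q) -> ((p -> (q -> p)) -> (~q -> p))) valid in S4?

Tableau for the negation ~[]((p -> q) -> ((p -> (q -> p)) -> (~q -> p))):
1. ~[]((p -> q) -> ((p -> (q -> p)) -> (~q -> p))), u
2. ~((p -> q) -> ((p -> (q -> p)) -> (~q -> p))), v
3. p -> q, v
4. ~((p -> (q -> p)) -> (~q -> p)), v
5. p -> (q -> p), v
6. ~(~q -> p), v
7. ~q, v
8. ~p, v
9. q -> p, v
Accessibility: uRu, uRv, vRv
The negation has an open branch (countermodel exists).

Not valid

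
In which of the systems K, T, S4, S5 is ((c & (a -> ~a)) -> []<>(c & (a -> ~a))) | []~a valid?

S4-tableau for the negation ~(((c & (a -> ~a)) -> []<>(c & (a -> ~a))) | []~a):
1. ~(((c & (a -> ~a)) -> []<>(c & (a -> ~a))) | []~a), u
2. ~((c & (a -> ~a)) -> []<>(c & (a -> ~a))), u   [~|-rule on 1]
3. ~[]~a, u   [~|-rule on 1]
4. c & (a -> ~a), u   [~->-rule on 2]
5. ~[]<>(c & (a -> ~a)), u   [~->-rule on 2]
6. c, u   [&-rule on 4]
7. a -> ~a, u   [&-rule on 4]
8. ~a, u   [->-rule on 7 (branches; this branch)]
9. a, v   [~[]-rule on 3: fresh world v, uRv]
10. ~<>(c & (a -> ~a)), w   [~[]-rule on 5: fresh world w, uRw]
11. ~(c & (a -> ~a)), w   [~<>-rule on 10 via wRw]
12. ~(a -> ~a), w   [~&-rule on 11 (branches; this branch)]
13. a, w   [~->-rule on 12]
Accessibility: uRu, uRv, uRw, vRv, wRw
Complete open branch: countermodel on an S4-frame, so not valid in S4, nor in K, T (the same frame is also a K-frame and a T-frame).
S5-tableau for the negation ~(((c & (a -> ~a)) -> []<>(c & (a -> ~a))) | []~a):
1. ~(((c & (a -> ~a)) -> []<>(c & (a -> ~a))) | []~a), u
2. ~((c & (a -> ~a)) -> []<>(c & (a -> ~a))), u   [~|-rule on 1]
3. ~[]~a, u   [~|-rule on 1]
4. c & (a -> ~a), u   [~->-rule on 2]
5. ~[]<>(c & (a -> ~a)), u   [~->-rule on 2]
6. c, u   [&-rule on 4]
7. a -> ~a, u   [&-rule on 4]
8. ~a, u   [->-rule on 7 (branches; this branch)]
9. a, v   [~[]-rule on 3: fresh world v, uRv]
10. ~<>(c & (a -> ~a)), w   [~[]-rule on 5: fresh world w, uRw]
11. ~(c & (a -> ~a)), u   [~<>-rule on 10 via wRu]
12. ~(c & (a -> ~a)), v   [~<>-rule on 10 via wRv]
13. ~(c & (a -> ~a)), w   [~<>-rule on 10 via wRw]
14. ~(a -> ~a), u   [~&-rule on 11 (branches; this branch)]
15. a, u   [~->-rule on 14]
Accessibility: uRu, uRv, uRw, vRu, vRv, vRw, wRu, wRv, wRw
Branch closes: a and ~a both at u.
Every branch closes (one shown): valid in S5.

S5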